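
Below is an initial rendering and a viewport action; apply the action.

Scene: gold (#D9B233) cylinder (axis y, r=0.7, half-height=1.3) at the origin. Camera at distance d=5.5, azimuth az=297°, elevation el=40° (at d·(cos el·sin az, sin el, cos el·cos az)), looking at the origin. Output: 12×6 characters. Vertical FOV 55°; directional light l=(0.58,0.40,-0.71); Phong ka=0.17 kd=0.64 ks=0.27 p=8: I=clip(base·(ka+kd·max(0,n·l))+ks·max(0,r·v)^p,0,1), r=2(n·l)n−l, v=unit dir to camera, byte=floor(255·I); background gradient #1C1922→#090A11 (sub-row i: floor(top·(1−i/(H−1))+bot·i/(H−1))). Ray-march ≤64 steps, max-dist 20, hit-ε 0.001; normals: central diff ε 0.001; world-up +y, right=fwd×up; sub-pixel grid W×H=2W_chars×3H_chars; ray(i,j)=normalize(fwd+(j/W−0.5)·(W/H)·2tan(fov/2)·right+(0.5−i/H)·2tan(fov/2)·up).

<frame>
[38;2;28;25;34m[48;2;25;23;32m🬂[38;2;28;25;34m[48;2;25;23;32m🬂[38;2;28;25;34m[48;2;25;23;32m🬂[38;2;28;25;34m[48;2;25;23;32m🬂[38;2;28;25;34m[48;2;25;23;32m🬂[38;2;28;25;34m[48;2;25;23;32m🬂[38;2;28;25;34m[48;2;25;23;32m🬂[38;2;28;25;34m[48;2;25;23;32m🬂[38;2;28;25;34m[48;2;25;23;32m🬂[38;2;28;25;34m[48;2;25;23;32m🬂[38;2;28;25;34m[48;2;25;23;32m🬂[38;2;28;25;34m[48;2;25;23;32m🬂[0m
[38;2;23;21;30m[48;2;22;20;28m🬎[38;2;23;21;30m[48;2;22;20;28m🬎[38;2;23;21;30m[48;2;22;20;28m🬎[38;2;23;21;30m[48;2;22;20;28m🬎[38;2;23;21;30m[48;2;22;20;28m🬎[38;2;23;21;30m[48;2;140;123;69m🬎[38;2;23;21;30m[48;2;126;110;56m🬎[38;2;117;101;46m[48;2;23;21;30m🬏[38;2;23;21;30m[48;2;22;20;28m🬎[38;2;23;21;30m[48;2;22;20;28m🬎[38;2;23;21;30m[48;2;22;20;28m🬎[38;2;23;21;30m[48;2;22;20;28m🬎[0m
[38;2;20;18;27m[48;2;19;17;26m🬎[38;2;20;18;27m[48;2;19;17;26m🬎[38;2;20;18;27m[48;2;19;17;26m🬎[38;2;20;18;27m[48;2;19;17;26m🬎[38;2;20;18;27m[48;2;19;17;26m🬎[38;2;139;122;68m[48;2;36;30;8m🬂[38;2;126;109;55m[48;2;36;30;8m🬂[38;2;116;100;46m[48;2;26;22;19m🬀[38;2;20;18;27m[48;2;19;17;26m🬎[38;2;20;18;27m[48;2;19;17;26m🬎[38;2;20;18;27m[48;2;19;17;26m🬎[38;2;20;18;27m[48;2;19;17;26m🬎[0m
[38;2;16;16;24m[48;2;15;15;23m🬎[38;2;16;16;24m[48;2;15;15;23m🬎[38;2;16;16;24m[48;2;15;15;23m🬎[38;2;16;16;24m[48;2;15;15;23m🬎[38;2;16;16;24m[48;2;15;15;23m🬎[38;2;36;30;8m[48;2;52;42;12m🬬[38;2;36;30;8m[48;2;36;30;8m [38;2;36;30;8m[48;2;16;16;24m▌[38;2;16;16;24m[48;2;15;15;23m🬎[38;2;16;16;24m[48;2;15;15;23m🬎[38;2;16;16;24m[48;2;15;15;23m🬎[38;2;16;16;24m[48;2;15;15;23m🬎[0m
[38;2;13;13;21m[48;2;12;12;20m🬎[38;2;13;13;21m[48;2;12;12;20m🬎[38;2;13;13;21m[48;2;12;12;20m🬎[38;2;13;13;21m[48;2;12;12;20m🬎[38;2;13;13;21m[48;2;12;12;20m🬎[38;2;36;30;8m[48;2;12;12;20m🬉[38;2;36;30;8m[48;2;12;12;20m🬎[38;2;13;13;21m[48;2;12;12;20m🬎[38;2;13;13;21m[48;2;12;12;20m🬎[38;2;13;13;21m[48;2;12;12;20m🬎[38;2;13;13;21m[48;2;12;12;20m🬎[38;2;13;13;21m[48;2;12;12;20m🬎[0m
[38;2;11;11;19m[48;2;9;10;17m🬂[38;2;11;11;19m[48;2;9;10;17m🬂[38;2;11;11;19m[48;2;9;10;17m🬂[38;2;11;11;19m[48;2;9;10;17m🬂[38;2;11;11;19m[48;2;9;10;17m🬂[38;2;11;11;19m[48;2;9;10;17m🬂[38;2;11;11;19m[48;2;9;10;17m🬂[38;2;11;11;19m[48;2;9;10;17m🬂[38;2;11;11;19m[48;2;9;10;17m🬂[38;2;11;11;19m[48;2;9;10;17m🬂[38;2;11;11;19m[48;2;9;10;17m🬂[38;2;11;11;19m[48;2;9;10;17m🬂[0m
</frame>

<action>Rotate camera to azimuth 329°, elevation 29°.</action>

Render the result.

<frame>
[38;2;28;25;34m[48;2;25;23;32m🬂[38;2;28;25;34m[48;2;25;23;32m🬂[38;2;28;25;34m[48;2;25;23;32m🬂[38;2;28;25;34m[48;2;25;23;32m🬂[38;2;28;25;34m[48;2;25;23;32m🬂[38;2;28;25;34m[48;2;25;23;32m🬂[38;2;28;25;34m[48;2;25;23;32m🬂[38;2;28;25;34m[48;2;25;23;32m🬂[38;2;28;25;34m[48;2;25;23;32m🬂[38;2;28;25;34m[48;2;25;23;32m🬂[38;2;28;25;34m[48;2;25;23;32m🬂[38;2;28;25;34m[48;2;25;23;32m🬂[0m
[38;2;23;21;30m[48;2;22;20;28m🬎[38;2;23;21;30m[48;2;22;20;28m🬎[38;2;23;21;30m[48;2;22;20;28m🬎[38;2;23;21;30m[48;2;22;20;28m🬎[38;2;23;21;30m[48;2;22;20;28m🬎[38;2;23;21;30m[48;2;144;128;74m🬎[38;2;23;21;30m[48;2;153;136;82m🬎[38;2;156;139;85m[48;2;23;21;30m🬏[38;2;23;21;30m[48;2;22;20;28m🬎[38;2;23;21;30m[48;2;22;20;28m🬎[38;2;23;21;30m[48;2;22;20;28m🬎[38;2;23;21;30m[48;2;22;20;28m🬎[0m
[38;2;20;18;27m[48;2;19;17;26m🬎[38;2;20;18;27m[48;2;19;17;26m🬎[38;2;20;18;27m[48;2;19;17;26m🬎[38;2;20;18;27m[48;2;19;17;26m🬎[38;2;20;18;27m[48;2;19;17;26m🬎[38;2;36;30;8m[48;2;36;30;8m [38;2;36;30;8m[48;2;36;30;8m [38;2;36;30;8m[48;2;20;18;27m▌[38;2;20;18;27m[48;2;19;17;26m🬎[38;2;20;18;27m[48;2;19;17;26m🬎[38;2;20;18;27m[48;2;19;17;26m🬎[38;2;20;18;27m[48;2;19;17;26m🬎[0m
[38;2;16;16;24m[48;2;15;15;23m🬎[38;2;16;16;24m[48;2;15;15;23m🬎[38;2;16;16;24m[48;2;15;15;23m🬎[38;2;16;16;24m[48;2;15;15;23m🬎[38;2;16;16;24m[48;2;15;15;23m🬎[38;2;36;30;8m[48;2;36;30;8m [38;2;36;30;8m[48;2;36;30;8m [38;2;36;30;8m[48;2;16;16;24m▌[38;2;16;16;24m[48;2;15;15;23m🬎[38;2;16;16;24m[48;2;15;15;23m🬎[38;2;16;16;24m[48;2;15;15;23m🬎[38;2;16;16;24m[48;2;15;15;23m🬎[0m
[38;2;13;13;21m[48;2;12;12;20m🬎[38;2;13;13;21m[48;2;12;12;20m🬎[38;2;13;13;21m[48;2;12;12;20m🬎[38;2;13;13;21m[48;2;12;12;20m🬎[38;2;13;13;21m[48;2;12;12;20m🬎[38;2;36;30;8m[48;2;12;12;20m🬊[38;2;36;30;8m[48;2;12;12;20m🬎[38;2;37;30;8m[48;2;12;12;20m🬀[38;2;13;13;21m[48;2;12;12;20m🬎[38;2;13;13;21m[48;2;12;12;20m🬎[38;2;13;13;21m[48;2;12;12;20m🬎[38;2;13;13;21m[48;2;12;12;20m🬎[0m
[38;2;11;11;19m[48;2;9;10;17m🬂[38;2;11;11;19m[48;2;9;10;17m🬂[38;2;11;11;19m[48;2;9;10;17m🬂[38;2;11;11;19m[48;2;9;10;17m🬂[38;2;11;11;19m[48;2;9;10;17m🬂[38;2;11;11;19m[48;2;9;10;17m🬂[38;2;11;11;19m[48;2;9;10;17m🬂[38;2;11;11;19m[48;2;9;10;17m🬂[38;2;11;11;19m[48;2;9;10;17m🬂[38;2;11;11;19m[48;2;9;10;17m🬂[38;2;11;11;19m[48;2;9;10;17m🬂[38;2;11;11;19m[48;2;9;10;17m🬂[0m
</frame>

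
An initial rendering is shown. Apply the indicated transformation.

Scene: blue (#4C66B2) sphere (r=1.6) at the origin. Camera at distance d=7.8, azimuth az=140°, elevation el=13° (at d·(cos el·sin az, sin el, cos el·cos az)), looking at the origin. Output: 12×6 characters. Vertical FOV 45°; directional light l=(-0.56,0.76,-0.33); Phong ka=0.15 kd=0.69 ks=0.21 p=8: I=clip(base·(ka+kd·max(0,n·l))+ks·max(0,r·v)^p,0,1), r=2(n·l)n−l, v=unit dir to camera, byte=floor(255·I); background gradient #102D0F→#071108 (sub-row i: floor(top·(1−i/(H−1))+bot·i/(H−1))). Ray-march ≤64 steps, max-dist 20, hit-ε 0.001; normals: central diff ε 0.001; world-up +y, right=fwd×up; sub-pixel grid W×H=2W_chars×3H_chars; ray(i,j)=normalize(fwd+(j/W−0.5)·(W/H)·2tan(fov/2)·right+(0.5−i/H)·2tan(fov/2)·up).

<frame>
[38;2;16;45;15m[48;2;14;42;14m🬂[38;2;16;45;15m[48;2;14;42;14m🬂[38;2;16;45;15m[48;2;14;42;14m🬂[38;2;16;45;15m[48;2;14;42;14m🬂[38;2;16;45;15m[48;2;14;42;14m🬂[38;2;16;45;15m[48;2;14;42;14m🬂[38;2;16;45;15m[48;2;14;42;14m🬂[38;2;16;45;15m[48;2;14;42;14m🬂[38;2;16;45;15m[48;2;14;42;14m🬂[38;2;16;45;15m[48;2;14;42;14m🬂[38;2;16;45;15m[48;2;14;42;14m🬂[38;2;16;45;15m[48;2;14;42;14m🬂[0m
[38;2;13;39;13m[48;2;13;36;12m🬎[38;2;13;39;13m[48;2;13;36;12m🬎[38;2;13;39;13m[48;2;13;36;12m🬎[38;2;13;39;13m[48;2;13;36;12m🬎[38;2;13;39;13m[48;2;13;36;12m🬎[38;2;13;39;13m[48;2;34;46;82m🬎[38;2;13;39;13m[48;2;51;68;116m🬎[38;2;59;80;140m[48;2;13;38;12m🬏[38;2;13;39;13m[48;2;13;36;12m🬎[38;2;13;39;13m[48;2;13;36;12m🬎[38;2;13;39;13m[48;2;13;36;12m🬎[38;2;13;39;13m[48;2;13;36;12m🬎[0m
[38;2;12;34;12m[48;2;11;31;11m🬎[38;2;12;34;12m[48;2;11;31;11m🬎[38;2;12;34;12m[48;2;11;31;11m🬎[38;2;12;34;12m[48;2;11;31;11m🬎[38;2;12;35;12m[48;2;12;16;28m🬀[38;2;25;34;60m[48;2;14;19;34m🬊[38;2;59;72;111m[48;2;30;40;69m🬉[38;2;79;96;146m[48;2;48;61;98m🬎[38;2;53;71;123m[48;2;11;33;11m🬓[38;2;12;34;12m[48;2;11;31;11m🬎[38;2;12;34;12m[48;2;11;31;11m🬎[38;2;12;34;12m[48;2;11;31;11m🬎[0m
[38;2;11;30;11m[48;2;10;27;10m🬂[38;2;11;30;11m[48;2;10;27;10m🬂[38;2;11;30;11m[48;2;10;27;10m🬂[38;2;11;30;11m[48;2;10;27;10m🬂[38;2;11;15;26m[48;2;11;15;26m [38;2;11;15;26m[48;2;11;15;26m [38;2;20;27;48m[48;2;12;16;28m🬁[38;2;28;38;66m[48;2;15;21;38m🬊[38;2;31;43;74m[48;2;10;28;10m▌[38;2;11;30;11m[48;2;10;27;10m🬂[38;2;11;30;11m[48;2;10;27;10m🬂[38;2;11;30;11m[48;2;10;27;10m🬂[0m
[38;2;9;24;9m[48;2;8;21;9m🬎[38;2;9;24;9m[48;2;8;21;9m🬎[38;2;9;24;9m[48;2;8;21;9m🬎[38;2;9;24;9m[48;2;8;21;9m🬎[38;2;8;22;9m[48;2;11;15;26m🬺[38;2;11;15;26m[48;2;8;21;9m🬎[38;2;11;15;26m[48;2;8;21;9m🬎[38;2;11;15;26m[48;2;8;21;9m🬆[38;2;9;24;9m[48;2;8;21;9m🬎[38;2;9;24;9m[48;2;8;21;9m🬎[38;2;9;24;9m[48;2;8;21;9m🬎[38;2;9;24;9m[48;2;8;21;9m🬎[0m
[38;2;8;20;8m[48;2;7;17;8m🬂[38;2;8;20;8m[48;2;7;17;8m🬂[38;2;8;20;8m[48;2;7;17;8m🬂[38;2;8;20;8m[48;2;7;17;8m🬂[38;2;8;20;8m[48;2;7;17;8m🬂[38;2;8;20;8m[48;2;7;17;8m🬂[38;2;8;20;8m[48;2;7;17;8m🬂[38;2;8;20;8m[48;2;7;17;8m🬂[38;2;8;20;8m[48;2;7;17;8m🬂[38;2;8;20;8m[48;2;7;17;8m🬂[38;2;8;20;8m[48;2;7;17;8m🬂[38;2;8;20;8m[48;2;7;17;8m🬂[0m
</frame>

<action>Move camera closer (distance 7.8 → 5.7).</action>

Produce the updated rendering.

<frame>
[38;2;16;45;15m[48;2;14;42;14m🬂[38;2;16;45;15m[48;2;14;42;14m🬂[38;2;16;45;15m[48;2;14;42;14m🬂[38;2;16;45;15m[48;2;14;42;14m🬂[38;2;16;45;15m[48;2;14;42;14m🬂[38;2;16;45;15m[48;2;14;42;14m🬂[38;2;16;45;15m[48;2;14;42;14m🬂[38;2;16;45;15m[48;2;14;42;14m🬂[38;2;16;45;15m[48;2;14;42;14m🬂[38;2;16;45;15m[48;2;14;42;14m🬂[38;2;16;45;15m[48;2;14;42;14m🬂[38;2;16;45;15m[48;2;14;42;14m🬂[0m
[38;2;13;39;13m[48;2;13;36;12m🬎[38;2;13;39;13m[48;2;13;36;12m🬎[38;2;13;39;13m[48;2;13;36;12m🬎[38;2;13;39;13m[48;2;13;36;12m🬎[38;2;13;39;13m[48;2;21;29;51m🬆[38;2;38;51;90m[48;2;29;39;68m🬊[38;2;54;69;114m[48;2;42;54;92m🬨[38;2;14;40;13m[48;2;75;92;142m🬁[38;2;74;92;145m[48;2;13;38;12m🬏[38;2;13;39;13m[48;2;13;36;12m🬎[38;2;13;39;13m[48;2;13;36;12m🬎[38;2;13;39;13m[48;2;13;36;12m🬎[0m
[38;2;12;34;12m[48;2;11;31;11m🬎[38;2;12;34;12m[48;2;11;31;11m🬎[38;2;12;34;12m[48;2;11;31;11m🬎[38;2;12;35;12m[48;2;11;15;26m🬀[38;2;16;22;39m[48;2;11;15;26m🬁[38;2;22;29;51m[48;2;14;18;33m🬊[38;2;33;43;73m[48;2;22;29;52m🬊[38;2;73;87;127m[48;2;39;50;82m🬂[38;2;71;87;134m[48;2;50;64;105m🬆[38;2;50;67;118m[48;2;11;33;11m🬓[38;2;12;34;12m[48;2;11;31;11m🬎[38;2;12;34;12m[48;2;11;31;11m🬎[0m
[38;2;11;30;11m[48;2;10;27;10m🬂[38;2;11;30;11m[48;2;10;27;10m🬂[38;2;11;30;11m[48;2;10;27;10m🬂[38;2;11;15;26m[48;2;11;15;26m [38;2;11;15;26m[48;2;11;15;26m [38;2;11;15;26m[48;2;11;15;26m [38;2;18;25;44m[48;2;12;16;28m🬁[38;2;23;31;55m[48;2;16;21;37m🬊[38;2;33;44;76m[48;2;24;32;56m🬊[38;2;35;47;83m[48;2;10;28;10m▌[38;2;11;30;11m[48;2;10;27;10m🬂[38;2;11;30;11m[48;2;10;27;10m🬂[0m
[38;2;9;24;9m[48;2;8;21;9m🬎[38;2;9;24;9m[48;2;8;21;9m🬎[38;2;9;24;9m[48;2;8;21;9m🬎[38;2;8;22;9m[48;2;11;15;26m🬺[38;2;11;15;26m[48;2;8;21;9m🬬[38;2;11;15;26m[48;2;11;15;26m [38;2;11;15;26m[48;2;11;15;26m [38;2;11;15;26m[48;2;11;16;27m🬺[38;2;17;23;41m[48;2;9;20;13m🬂[38;2;9;24;9m[48;2;8;21;9m🬎[38;2;9;24;9m[48;2;8;21;9m🬎[38;2;9;24;9m[48;2;8;21;9m🬎[0m
[38;2;8;20;8m[48;2;7;17;8m🬂[38;2;8;20;8m[48;2;7;17;8m🬂[38;2;8;20;8m[48;2;7;17;8m🬂[38;2;8;20;8m[48;2;7;17;8m🬂[38;2;8;20;8m[48;2;7;17;8m🬂[38;2;11;15;26m[48;2;7;17;8m🬂[38;2;11;15;26m[48;2;7;17;8m🬂[38;2;11;15;26m[48;2;7;18;8m🬀[38;2;8;20;8m[48;2;7;17;8m🬂[38;2;8;20;8m[48;2;7;17;8m🬂[38;2;8;20;8m[48;2;7;17;8m🬂[38;2;8;20;8m[48;2;7;17;8m🬂[0m
</frame>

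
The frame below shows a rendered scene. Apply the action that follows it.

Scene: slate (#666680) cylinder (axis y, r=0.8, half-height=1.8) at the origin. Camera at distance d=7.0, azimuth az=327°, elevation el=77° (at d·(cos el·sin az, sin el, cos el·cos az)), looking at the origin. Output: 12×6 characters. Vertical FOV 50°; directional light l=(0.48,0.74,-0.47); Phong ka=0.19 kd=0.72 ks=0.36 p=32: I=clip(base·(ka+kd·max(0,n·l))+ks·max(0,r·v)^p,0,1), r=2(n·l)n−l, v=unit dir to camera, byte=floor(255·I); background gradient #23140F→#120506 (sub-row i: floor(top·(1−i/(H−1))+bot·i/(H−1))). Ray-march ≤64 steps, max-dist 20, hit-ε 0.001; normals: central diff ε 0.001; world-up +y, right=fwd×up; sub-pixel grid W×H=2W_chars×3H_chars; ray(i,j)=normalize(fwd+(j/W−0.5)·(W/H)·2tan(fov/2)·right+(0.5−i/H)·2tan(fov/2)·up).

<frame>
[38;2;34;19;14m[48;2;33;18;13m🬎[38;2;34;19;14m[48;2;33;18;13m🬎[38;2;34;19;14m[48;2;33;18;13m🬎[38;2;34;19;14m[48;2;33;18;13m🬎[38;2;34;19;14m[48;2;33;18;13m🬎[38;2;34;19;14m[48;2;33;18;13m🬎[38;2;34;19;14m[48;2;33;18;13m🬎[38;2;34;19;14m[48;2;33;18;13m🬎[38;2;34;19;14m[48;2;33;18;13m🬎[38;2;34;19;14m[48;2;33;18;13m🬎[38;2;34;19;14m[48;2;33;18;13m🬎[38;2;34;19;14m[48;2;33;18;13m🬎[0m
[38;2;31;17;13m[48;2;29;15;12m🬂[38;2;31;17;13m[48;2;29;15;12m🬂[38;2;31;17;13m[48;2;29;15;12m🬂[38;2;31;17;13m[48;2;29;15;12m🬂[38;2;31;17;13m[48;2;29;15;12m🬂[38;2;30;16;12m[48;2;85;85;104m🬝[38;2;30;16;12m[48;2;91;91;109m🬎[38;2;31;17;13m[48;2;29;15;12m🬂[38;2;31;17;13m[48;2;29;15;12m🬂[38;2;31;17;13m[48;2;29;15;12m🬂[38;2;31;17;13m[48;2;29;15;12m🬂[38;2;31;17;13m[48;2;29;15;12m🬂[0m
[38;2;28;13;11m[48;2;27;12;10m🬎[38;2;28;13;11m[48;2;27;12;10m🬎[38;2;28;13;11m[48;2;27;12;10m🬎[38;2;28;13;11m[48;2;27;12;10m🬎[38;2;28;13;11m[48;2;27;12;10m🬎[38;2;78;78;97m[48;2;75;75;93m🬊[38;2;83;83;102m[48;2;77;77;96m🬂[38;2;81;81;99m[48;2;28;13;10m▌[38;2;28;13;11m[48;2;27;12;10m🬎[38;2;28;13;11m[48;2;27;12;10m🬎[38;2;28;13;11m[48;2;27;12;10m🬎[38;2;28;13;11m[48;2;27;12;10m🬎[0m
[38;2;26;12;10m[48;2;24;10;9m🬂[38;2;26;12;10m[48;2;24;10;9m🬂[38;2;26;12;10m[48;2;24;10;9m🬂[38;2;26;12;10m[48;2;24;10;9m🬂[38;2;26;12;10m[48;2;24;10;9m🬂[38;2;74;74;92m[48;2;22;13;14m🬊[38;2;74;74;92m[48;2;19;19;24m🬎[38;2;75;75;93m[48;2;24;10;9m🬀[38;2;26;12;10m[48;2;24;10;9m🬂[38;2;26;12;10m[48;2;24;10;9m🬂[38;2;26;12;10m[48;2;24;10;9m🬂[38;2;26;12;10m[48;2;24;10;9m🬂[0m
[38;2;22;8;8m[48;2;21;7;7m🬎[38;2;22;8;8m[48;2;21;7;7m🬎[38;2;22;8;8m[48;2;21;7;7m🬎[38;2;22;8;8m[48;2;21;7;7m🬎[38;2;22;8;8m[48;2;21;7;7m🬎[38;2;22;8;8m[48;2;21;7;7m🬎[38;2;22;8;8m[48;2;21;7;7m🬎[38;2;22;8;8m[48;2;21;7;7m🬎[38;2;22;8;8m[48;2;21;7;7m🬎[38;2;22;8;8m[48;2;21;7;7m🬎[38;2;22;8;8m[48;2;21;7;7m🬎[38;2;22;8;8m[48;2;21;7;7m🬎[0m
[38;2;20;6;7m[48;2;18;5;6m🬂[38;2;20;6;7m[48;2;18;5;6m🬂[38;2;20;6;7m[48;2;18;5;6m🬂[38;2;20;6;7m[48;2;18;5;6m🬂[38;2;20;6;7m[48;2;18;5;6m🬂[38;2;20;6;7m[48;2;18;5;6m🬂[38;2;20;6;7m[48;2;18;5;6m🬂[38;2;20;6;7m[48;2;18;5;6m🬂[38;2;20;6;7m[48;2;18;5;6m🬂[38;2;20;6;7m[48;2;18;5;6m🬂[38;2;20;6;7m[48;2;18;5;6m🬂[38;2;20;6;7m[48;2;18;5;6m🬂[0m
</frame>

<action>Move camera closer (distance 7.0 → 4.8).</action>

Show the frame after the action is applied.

<frame>
[38;2;34;19;14m[48;2;33;18;13m🬎[38;2;34;19;14m[48;2;33;18;13m🬎[38;2;34;19;14m[48;2;33;18;13m🬎[38;2;34;19;14m[48;2;33;18;13m🬎[38;2;34;19;14m[48;2;33;18;13m🬎[38;2;34;19;14m[48;2;33;18;13m🬎[38;2;118;118;136m[48;2;34;19;14m🬏[38;2;34;19;14m[48;2;33;18;13m🬎[38;2;34;19;14m[48;2;33;18;13m🬎[38;2;34;19;14m[48;2;33;18;13m🬎[38;2;34;19;14m[48;2;33;18;13m🬎[38;2;34;19;14m[48;2;33;18;13m🬎[0m
[38;2;31;17;13m[48;2;29;15;12m🬂[38;2;31;17;13m[48;2;29;15;12m🬂[38;2;31;17;13m[48;2;29;15;12m🬂[38;2;31;17;13m[48;2;29;15;12m🬂[38;2;31;17;13m[48;2;79;79;98m🬀[38;2;93;93;112m[48;2;84;84;103m🬊[38;2;108;108;127m[48;2;93;93;111m🬊[38;2;121;121;140m[48;2;101;101;120m🬂[38;2;101;101;120m[48;2;30;16;12m🬓[38;2;31;17;13m[48;2;29;15;12m🬂[38;2;31;17;13m[48;2;29;15;12m🬂[38;2;31;17;13m[48;2;29;15;12m🬂[0m
[38;2;28;13;11m[48;2;27;12;10m🬎[38;2;28;13;11m[48;2;27;12;10m🬎[38;2;28;13;11m[48;2;27;12;10m🬎[38;2;74;74;92m[48;2;27;12;10m🬉[38;2;75;75;94m[48;2;74;74;92m🬊[38;2;78;78;97m[48;2;75;75;93m🬊[38;2;83;83;102m[48;2;77;77;96m🬂[38;2;86;86;105m[48;2;78;78;97m🬂[38;2;81;81;100m[48;2;27;12;10m🬝[38;2;28;13;11m[48;2;27;12;10m🬎[38;2;28;13;11m[48;2;27;12;10m🬎[38;2;28;13;11m[48;2;27;12;10m🬎[0m
[38;2;26;12;10m[48;2;24;10;9m🬂[38;2;26;12;10m[48;2;24;10;9m🬂[38;2;26;12;10m[48;2;24;10;9m🬂[38;2;26;12;10m[48;2;24;10;9m🬂[38;2;73;73;92m[48;2;24;10;9m🬊[38;2;74;74;92m[48;2;73;73;92m🬊[38;2;74;74;93m[48;2;73;73;92m🬊[38;2;74;74;93m[48;2;24;10;9m🬝[38;2;75;75;94m[48;2;24;10;9m🬀[38;2;26;12;10m[48;2;24;10;9m🬂[38;2;26;12;10m[48;2;24;10;9m🬂[38;2;26;12;10m[48;2;24;10;9m🬂[0m
[38;2;22;8;8m[48;2;21;7;7m🬎[38;2;22;8;8m[48;2;21;7;7m🬎[38;2;22;8;8m[48;2;21;7;7m🬎[38;2;22;8;8m[48;2;21;7;7m🬎[38;2;22;8;8m[48;2;21;7;7m🬎[38;2;22;8;8m[48;2;21;7;7m🬎[38;2;19;19;24m[48;2;21;7;7m🬀[38;2;22;8;8m[48;2;21;7;7m🬎[38;2;22;8;8m[48;2;21;7;7m🬎[38;2;22;8;8m[48;2;21;7;7m🬎[38;2;22;8;8m[48;2;21;7;7m🬎[38;2;22;8;8m[48;2;21;7;7m🬎[0m
[38;2;20;6;7m[48;2;18;5;6m🬂[38;2;20;6;7m[48;2;18;5;6m🬂[38;2;20;6;7m[48;2;18;5;6m🬂[38;2;20;6;7m[48;2;18;5;6m🬂[38;2;20;6;7m[48;2;18;5;6m🬂[38;2;20;6;7m[48;2;18;5;6m🬂[38;2;20;6;7m[48;2;18;5;6m🬂[38;2;20;6;7m[48;2;18;5;6m🬂[38;2;20;6;7m[48;2;18;5;6m🬂[38;2;20;6;7m[48;2;18;5;6m🬂[38;2;20;6;7m[48;2;18;5;6m🬂[38;2;20;6;7m[48;2;18;5;6m🬂[0m
</frame>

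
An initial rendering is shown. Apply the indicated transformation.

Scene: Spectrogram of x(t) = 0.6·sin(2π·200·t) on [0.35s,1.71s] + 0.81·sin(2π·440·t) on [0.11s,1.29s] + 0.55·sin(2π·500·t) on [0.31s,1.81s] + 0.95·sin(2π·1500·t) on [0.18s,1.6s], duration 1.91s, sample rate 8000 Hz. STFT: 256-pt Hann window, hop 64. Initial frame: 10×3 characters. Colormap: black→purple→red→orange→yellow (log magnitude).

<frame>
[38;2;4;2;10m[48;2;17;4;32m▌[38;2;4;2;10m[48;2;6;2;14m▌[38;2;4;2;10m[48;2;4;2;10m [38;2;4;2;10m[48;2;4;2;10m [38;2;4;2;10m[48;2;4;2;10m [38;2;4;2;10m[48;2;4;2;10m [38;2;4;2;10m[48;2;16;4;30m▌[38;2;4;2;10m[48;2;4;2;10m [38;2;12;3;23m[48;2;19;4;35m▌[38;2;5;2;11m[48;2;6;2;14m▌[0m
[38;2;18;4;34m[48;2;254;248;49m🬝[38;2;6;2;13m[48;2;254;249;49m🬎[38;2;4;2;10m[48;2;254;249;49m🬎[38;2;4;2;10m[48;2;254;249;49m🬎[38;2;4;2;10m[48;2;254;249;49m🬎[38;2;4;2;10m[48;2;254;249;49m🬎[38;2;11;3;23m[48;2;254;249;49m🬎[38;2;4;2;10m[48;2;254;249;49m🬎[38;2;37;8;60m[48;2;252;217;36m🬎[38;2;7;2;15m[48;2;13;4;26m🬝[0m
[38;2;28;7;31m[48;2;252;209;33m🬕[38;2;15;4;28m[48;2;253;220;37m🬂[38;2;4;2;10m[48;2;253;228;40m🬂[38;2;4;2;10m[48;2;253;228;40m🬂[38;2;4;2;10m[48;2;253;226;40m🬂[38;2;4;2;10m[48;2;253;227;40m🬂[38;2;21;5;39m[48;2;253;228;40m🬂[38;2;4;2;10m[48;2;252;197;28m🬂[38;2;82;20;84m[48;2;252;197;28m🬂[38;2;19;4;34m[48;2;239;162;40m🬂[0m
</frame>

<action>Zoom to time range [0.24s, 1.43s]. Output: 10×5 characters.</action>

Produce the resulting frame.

<frame>
[38;2;5;2;12m[48;2;6;2;14m▌[38;2;4;2;10m[48;2;4;2;10m [38;2;4;2;10m[48;2;4;2;10m [38;2;4;2;10m[48;2;4;2;10m [38;2;4;2;10m[48;2;4;2;10m [38;2;4;2;10m[48;2;4;2;10m [38;2;4;2;10m[48;2;4;2;10m [38;2;4;2;10m[48;2;4;2;10m [38;2;4;2;10m[48;2;7;2;16m▌[38;2;4;2;10m[48;2;15;4;29m▐[0m
[38;2;6;2;13m[48;2;7;2;15m🬕[38;2;4;2;10m[48;2;4;2;10m [38;2;4;2;10m[48;2;4;2;10m [38;2;4;2;10m[48;2;4;2;10m [38;2;4;2;10m[48;2;4;2;10m [38;2;4;2;10m[48;2;4;2;10m [38;2;4;2;10m[48;2;4;2;10m [38;2;4;2;10m[48;2;4;2;10m [38;2;4;2;10m[48;2;8;2;17m▌[38;2;4;2;10m[48;2;17;4;32m▐[0m
[38;2;7;2;16m[48;2;10;3;20m🬎[38;2;4;2;10m[48;2;4;2;11m🬎[38;2;4;2;10m[48;2;4;2;11m🬎[38;2;4;2;10m[48;2;4;2;11m🬎[38;2;4;2;10m[48;2;4;2;11m🬎[38;2;4;2;10m[48;2;4;2;11m🬎[38;2;4;2;10m[48;2;4;2;11m🬎[38;2;4;2;10m[48;2;4;2;11m🬎[38;2;4;2;10m[48;2;9;3;19m▌[38;2;4;2;10m[48;2;21;5;38m▐[0m
[38;2;254;249;49m[48;2;22;5;41m🬂[38;2;254;249;49m[48;2;4;2;10m🬂[38;2;254;249;49m[48;2;4;2;10m🬂[38;2;254;249;49m[48;2;4;2;10m🬂[38;2;254;249;49m[48;2;4;2;10m🬂[38;2;254;249;49m[48;2;4;2;10m🬂[38;2;254;249;49m[48;2;4;2;10m🬂[38;2;254;249;49m[48;2;4;2;10m🬂[38;2;254;249;49m[48;2;10;3;21m🬂[38;2;254;249;49m[48;2;21;5;38m🬂[0m
[38;2;253;224;39m[48;2;124;31;78m🬩[38;2;9;3;19m[48;2;253;215;35m🬂[38;2;9;3;18m[48;2;253;215;35m🬂[38;2;9;3;19m[48;2;253;215;35m🬂[38;2;9;3;19m[48;2;253;215;35m🬂[38;2;9;3;18m[48;2;253;215;35m🬂[38;2;9;3;19m[48;2;253;215;35m🬂[38;2;9;3;18m[48;2;253;215;35m🬂[38;2;27;6;49m[48;2;253;215;35m🬂[38;2;74;19;48m[48;2;252;203;30m🬂[0m
</frame>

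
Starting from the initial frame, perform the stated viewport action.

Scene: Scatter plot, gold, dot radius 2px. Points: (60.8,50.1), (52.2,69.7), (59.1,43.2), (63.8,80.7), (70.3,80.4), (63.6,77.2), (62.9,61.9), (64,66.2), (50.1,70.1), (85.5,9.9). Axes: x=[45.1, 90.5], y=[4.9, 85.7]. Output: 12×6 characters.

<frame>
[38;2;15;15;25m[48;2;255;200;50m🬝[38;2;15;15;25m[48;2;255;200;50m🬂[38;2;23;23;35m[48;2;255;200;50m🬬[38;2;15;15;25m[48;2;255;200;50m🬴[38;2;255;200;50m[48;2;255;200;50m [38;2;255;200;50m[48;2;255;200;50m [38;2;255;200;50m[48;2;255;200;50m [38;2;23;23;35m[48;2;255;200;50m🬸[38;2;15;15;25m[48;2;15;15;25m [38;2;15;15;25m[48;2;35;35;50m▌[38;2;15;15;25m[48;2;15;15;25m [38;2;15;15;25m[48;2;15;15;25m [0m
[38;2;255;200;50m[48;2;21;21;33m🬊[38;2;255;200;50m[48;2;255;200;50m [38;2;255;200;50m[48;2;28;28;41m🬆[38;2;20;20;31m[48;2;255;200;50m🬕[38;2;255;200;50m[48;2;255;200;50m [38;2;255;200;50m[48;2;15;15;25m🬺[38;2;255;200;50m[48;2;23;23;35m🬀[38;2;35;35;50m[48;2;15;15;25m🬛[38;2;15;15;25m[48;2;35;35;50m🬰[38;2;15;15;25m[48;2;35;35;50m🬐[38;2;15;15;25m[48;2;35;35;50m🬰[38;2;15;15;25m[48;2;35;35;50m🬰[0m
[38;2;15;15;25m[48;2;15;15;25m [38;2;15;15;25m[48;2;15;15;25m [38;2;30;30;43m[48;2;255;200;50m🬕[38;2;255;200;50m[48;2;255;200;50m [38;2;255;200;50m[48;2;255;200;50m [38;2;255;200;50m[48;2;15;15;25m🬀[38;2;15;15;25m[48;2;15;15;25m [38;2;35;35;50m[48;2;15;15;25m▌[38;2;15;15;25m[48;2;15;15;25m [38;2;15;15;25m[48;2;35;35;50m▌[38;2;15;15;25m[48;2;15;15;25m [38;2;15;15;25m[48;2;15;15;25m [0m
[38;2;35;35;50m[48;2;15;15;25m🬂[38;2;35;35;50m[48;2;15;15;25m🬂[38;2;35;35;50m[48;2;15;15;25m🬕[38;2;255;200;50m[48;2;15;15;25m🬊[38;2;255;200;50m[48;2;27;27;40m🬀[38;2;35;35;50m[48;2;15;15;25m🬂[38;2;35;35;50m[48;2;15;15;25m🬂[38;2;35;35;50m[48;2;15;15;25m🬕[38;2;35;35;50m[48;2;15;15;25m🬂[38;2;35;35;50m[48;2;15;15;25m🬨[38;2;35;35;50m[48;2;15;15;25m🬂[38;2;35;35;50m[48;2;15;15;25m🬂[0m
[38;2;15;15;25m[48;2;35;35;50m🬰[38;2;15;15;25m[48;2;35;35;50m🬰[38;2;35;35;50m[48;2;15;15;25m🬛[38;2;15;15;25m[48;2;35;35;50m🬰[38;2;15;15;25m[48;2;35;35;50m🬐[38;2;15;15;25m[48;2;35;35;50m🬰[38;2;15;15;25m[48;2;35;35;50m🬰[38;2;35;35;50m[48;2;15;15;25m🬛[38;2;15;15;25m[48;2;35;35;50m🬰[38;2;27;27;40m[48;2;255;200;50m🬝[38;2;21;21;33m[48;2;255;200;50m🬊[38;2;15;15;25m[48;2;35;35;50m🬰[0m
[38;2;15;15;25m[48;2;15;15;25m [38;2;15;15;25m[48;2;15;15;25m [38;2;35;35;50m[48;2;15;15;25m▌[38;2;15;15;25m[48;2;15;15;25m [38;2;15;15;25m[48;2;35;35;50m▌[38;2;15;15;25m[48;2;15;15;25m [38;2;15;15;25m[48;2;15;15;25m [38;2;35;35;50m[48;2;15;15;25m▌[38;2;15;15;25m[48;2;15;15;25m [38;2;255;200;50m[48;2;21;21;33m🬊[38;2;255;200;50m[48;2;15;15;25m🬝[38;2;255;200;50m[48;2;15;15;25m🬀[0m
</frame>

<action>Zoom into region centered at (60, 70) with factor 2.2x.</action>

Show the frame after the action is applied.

<frame>
[38;2;15;15;25m[48;2;15;15;25m [38;2;15;15;25m[48;2;15;15;25m [38;2;35;35;50m[48;2;15;15;25m▌[38;2;15;15;25m[48;2;15;15;25m [38;2;15;15;25m[48;2;35;35;50m▌[38;2;15;15;25m[48;2;15;15;25m [38;2;15;15;25m[48;2;15;15;25m [38;2;28;28;41m[48;2;255;200;50m🬆[38;2;15;15;25m[48;2;255;200;50m🬬[38;2;15;15;25m[48;2;35;35;50m▌[38;2;15;15;25m[48;2;255;200;50m🬝[38;2;15;15;25m[48;2;255;200;50m🬊[0m
[38;2;15;15;25m[48;2;35;35;50m🬰[38;2;15;15;25m[48;2;35;35;50m🬰[38;2;35;35;50m[48;2;15;15;25m🬛[38;2;15;15;25m[48;2;35;35;50m🬰[38;2;15;15;25m[48;2;35;35;50m🬐[38;2;15;15;25m[48;2;35;35;50m🬰[38;2;25;25;37m[48;2;255;200;50m🬛[38;2;255;200;50m[48;2;255;200;50m [38;2;255;200;50m[48;2;35;35;50m🬴[38;2;15;15;25m[48;2;35;35;50m🬐[38;2;255;200;50m[48;2;21;21;33m🬊[38;2;255;200;50m[48;2;15;15;25m🬝[0m
[38;2;255;200;50m[48;2;15;15;25m🬺[38;2;255;200;50m[48;2;15;15;25m🬺[38;2;23;23;35m[48;2;255;200;50m🬬[38;2;15;15;25m[48;2;15;15;25m [38;2;15;15;25m[48;2;35;35;50m▌[38;2;15;15;25m[48;2;15;15;25m [38;2;15;15;25m[48;2;15;15;25m [38;2;255;200;50m[48;2;35;35;50m🬨[38;2;255;200;50m[48;2;15;15;25m🬀[38;2;15;15;25m[48;2;35;35;50m▌[38;2;15;15;25m[48;2;15;15;25m [38;2;15;15;25m[48;2;15;15;25m [0m
[38;2;255;200;50m[48;2;15;15;25m🬆[38;2;255;200;50m[48;2;15;15;25m🬆[38;2;35;35;50m[48;2;15;15;25m🬕[38;2;35;35;50m[48;2;15;15;25m🬂[38;2;35;35;50m[48;2;15;15;25m🬨[38;2;35;35;50m[48;2;15;15;25m🬂[38;2;25;25;37m[48;2;255;200;50m🬕[38;2;255;200;50m[48;2;255;200;50m [38;2;255;200;50m[48;2;25;25;37m🬛[38;2;35;35;50m[48;2;15;15;25m🬨[38;2;35;35;50m[48;2;15;15;25m🬂[38;2;35;35;50m[48;2;15;15;25m🬂[0m
[38;2;15;15;25m[48;2;35;35;50m🬰[38;2;15;15;25m[48;2;35;35;50m🬰[38;2;35;35;50m[48;2;15;15;25m🬛[38;2;15;15;25m[48;2;35;35;50m🬰[38;2;15;15;25m[48;2;35;35;50m🬐[38;2;15;15;25m[48;2;35;35;50m🬰[38;2;255;200;50m[48;2;21;21;33m🬊[38;2;255;200;50m[48;2;15;15;25m🬝[38;2;255;200;50m[48;2;23;23;35m🬀[38;2;15;15;25m[48;2;35;35;50m🬐[38;2;15;15;25m[48;2;35;35;50m🬰[38;2;15;15;25m[48;2;35;35;50m🬰[0m
[38;2;15;15;25m[48;2;15;15;25m [38;2;15;15;25m[48;2;15;15;25m [38;2;35;35;50m[48;2;15;15;25m▌[38;2;15;15;25m[48;2;15;15;25m [38;2;15;15;25m[48;2;35;35;50m▌[38;2;15;15;25m[48;2;255;200;50m🬆[38;2;255;200;50m[48;2;15;15;25m🬺[38;2;23;23;35m[48;2;255;200;50m🬬[38;2;15;15;25m[48;2;15;15;25m [38;2;15;15;25m[48;2;35;35;50m▌[38;2;15;15;25m[48;2;15;15;25m [38;2;15;15;25m[48;2;15;15;25m [0m
</frame>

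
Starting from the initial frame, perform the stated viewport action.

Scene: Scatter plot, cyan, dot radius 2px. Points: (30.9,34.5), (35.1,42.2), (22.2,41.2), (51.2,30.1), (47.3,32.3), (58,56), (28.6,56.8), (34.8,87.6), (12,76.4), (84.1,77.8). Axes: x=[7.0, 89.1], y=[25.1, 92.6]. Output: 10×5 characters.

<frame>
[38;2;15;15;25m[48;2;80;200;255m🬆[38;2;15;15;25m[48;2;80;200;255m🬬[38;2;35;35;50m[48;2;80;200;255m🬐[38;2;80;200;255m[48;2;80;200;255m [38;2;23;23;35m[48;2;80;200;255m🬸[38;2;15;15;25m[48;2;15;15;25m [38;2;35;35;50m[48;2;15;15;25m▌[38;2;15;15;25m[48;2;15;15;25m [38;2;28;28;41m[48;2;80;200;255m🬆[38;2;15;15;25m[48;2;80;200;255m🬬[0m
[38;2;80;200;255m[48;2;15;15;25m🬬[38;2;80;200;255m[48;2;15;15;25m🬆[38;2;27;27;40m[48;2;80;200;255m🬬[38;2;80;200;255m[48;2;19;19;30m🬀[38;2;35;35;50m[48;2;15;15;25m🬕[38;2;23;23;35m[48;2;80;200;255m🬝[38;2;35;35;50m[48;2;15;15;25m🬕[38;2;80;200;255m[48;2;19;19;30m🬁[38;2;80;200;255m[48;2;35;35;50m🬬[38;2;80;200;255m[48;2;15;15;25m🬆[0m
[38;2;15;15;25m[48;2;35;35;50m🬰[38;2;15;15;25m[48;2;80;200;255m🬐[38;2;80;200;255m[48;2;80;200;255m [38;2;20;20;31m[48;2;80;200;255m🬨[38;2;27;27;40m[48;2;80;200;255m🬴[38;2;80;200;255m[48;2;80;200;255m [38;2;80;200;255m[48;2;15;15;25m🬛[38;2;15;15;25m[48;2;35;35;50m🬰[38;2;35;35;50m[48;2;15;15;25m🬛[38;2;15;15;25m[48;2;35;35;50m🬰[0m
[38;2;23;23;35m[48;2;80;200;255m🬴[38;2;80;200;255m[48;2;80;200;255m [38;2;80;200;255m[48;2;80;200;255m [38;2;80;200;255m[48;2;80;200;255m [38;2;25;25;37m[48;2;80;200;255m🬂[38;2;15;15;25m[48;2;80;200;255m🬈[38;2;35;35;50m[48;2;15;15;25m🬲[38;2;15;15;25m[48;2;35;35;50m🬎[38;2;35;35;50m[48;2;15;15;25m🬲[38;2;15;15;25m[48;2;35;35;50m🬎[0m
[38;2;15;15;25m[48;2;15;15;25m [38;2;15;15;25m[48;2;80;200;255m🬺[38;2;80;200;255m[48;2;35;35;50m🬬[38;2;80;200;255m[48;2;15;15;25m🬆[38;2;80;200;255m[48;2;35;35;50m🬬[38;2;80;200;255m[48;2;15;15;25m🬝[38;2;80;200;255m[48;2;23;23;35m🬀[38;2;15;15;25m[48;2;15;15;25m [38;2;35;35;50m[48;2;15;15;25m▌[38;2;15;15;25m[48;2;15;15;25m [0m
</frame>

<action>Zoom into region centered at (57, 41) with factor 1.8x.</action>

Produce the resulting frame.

<frame>
[38;2;15;15;25m[48;2;15;15;25m [38;2;15;15;25m[48;2;15;15;25m [38;2;35;35;50m[48;2;15;15;25m▌[38;2;15;15;25m[48;2;80;200;255m🬴[38;2;80;200;255m[48;2;80;200;255m [38;2;80;200;255m[48;2;15;15;25m🬛[38;2;35;35;50m[48;2;15;15;25m▌[38;2;15;15;25m[48;2;15;15;25m [38;2;35;35;50m[48;2;15;15;25m▌[38;2;15;15;25m[48;2;15;15;25m [0m
[38;2;80;200;255m[48;2;28;28;41m🬱[38;2;35;35;50m[48;2;15;15;25m🬂[38;2;35;35;50m[48;2;15;15;25m🬕[38;2;35;35;50m[48;2;15;15;25m🬂[38;2;80;200;255m[48;2;27;27;40m🬁[38;2;35;35;50m[48;2;15;15;25m🬂[38;2;35;35;50m[48;2;15;15;25m🬕[38;2;35;35;50m[48;2;15;15;25m🬂[38;2;35;35;50m[48;2;15;15;25m🬕[38;2;35;35;50m[48;2;15;15;25m🬂[0m
[38;2;80;200;255m[48;2;15;15;25m🬝[38;2;80;200;255m[48;2;23;23;35m🬀[38;2;31;31;45m[48;2;80;200;255m🬝[38;2;15;15;25m[48;2;35;35;50m🬰[38;2;35;35;50m[48;2;15;15;25m🬛[38;2;15;15;25m[48;2;35;35;50m🬰[38;2;35;35;50m[48;2;15;15;25m🬛[38;2;15;15;25m[48;2;35;35;50m🬰[38;2;35;35;50m[48;2;15;15;25m🬛[38;2;15;15;25m[48;2;35;35;50m🬰[0m
[38;2;15;15;25m[48;2;35;35;50m🬎[38;2;23;23;35m[48;2;80;200;255m🬴[38;2;80;200;255m[48;2;80;200;255m [38;2;80;200;255m[48;2;80;200;255m [38;2;21;21;33m[48;2;80;200;255m🬊[38;2;15;15;25m[48;2;35;35;50m🬎[38;2;35;35;50m[48;2;15;15;25m🬲[38;2;15;15;25m[48;2;35;35;50m🬎[38;2;35;35;50m[48;2;15;15;25m🬲[38;2;15;15;25m[48;2;35;35;50m🬎[0m
[38;2;15;15;25m[48;2;15;15;25m [38;2;15;15;25m[48;2;15;15;25m [38;2;80;200;255m[48;2;27;27;40m🬁[38;2;80;200;255m[48;2;15;15;25m🬊[38;2;80;200;255m[48;2;23;23;35m🬀[38;2;15;15;25m[48;2;15;15;25m [38;2;35;35;50m[48;2;15;15;25m▌[38;2;15;15;25m[48;2;15;15;25m [38;2;35;35;50m[48;2;15;15;25m▌[38;2;15;15;25m[48;2;15;15;25m [0m
</frame>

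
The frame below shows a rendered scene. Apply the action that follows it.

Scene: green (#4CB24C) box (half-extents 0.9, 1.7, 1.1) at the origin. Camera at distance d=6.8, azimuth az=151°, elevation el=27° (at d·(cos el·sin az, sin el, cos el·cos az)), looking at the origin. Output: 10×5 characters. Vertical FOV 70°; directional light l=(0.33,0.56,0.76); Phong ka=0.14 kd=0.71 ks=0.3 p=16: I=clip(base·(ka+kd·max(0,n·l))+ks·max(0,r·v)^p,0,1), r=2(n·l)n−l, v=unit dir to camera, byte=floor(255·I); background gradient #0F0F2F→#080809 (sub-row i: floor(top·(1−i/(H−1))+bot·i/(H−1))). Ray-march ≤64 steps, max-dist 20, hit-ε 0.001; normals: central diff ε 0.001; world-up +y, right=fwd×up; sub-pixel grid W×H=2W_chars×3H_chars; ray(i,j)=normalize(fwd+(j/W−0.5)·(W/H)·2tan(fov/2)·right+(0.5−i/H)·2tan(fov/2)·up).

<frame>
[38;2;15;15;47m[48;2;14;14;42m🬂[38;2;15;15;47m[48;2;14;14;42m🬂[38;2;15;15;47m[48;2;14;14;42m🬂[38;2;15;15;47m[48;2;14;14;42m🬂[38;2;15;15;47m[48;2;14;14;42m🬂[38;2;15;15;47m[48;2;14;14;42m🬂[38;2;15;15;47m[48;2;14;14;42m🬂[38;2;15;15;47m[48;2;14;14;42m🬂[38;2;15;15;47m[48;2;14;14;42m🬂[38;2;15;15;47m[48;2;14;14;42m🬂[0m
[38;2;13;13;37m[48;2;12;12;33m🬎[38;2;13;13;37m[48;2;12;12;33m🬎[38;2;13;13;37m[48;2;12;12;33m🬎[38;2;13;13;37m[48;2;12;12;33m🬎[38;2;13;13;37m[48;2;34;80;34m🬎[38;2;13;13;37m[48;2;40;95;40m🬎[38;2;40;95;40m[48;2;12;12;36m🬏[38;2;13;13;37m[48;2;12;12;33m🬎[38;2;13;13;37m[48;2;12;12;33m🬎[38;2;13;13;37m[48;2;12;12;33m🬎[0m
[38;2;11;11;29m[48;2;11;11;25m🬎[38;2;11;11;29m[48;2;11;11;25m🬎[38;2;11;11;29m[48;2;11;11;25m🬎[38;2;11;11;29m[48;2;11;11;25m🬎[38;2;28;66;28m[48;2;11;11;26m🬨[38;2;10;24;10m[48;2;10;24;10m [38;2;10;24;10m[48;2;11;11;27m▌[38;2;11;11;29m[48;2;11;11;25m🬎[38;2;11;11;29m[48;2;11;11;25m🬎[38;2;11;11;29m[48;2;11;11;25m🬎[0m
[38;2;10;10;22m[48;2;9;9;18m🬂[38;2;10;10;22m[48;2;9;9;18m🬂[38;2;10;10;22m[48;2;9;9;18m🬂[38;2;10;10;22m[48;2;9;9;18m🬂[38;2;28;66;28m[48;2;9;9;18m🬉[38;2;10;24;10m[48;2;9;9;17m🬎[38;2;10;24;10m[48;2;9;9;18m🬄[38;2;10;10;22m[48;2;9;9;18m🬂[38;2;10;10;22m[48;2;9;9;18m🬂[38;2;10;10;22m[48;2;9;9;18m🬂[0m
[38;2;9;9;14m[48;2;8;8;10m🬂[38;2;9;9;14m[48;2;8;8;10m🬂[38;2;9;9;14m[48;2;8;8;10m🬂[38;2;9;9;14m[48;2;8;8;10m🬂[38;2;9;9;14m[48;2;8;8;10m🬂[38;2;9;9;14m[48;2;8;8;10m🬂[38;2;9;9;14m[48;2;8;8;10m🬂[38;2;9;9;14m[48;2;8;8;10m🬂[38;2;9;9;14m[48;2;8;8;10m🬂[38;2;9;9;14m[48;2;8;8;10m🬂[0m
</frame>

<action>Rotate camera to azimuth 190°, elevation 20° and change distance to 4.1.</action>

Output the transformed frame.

<frame>
[38;2;15;15;47m[48;2;14;14;42m🬂[38;2;15;15;47m[48;2;14;14;42m🬂[38;2;15;15;47m[48;2;14;14;42m🬂[38;2;15;15;47m[48;2;14;14;42m🬂[38;2;15;15;47m[48;2;14;14;42m🬂[38;2;15;15;47m[48;2;14;14;42m🬂[38;2;15;15;47m[48;2;14;14;42m🬂[38;2;15;15;47m[48;2;14;14;42m🬂[38;2;15;15;47m[48;2;14;14;42m🬂[38;2;15;15;47m[48;2;14;14;42m🬂[0m
[38;2;13;13;37m[48;2;12;12;33m🬎[38;2;13;13;37m[48;2;12;12;33m🬎[38;2;13;13;37m[48;2;12;12;33m🬎[38;2;10;24;10m[48;2;10;24;10m [38;2;10;24;10m[48;2;10;24;10m [38;2;10;24;10m[48;2;10;24;10m [38;2;10;24;10m[48;2;12;12;33m🬝[38;2;13;13;37m[48;2;12;12;33m🬎[38;2;13;13;37m[48;2;12;12;33m🬎[38;2;13;13;37m[48;2;12;12;33m🬎[0m
[38;2;11;11;29m[48;2;11;11;25m🬎[38;2;11;11;29m[48;2;11;11;25m🬎[38;2;11;11;29m[48;2;11;11;25m🬎[38;2;11;11;27m[48;2;10;24;10m▌[38;2;10;24;10m[48;2;10;24;10m [38;2;10;24;10m[48;2;10;24;10m [38;2;10;24;10m[48;2;11;11;27m▌[38;2;11;11;29m[48;2;11;11;25m🬎[38;2;11;11;29m[48;2;11;11;25m🬎[38;2;11;11;29m[48;2;11;11;25m🬎[0m
[38;2;10;10;22m[48;2;9;9;18m🬂[38;2;10;10;22m[48;2;9;9;18m🬂[38;2;10;10;22m[48;2;9;9;18m🬂[38;2;9;9;19m[48;2;10;24;10m▌[38;2;10;24;10m[48;2;10;24;10m [38;2;10;24;10m[48;2;10;24;10m [38;2;10;24;10m[48;2;9;9;19m▌[38;2;10;10;22m[48;2;9;9;18m🬂[38;2;10;10;22m[48;2;9;9;18m🬂[38;2;10;10;22m[48;2;9;9;18m🬂[0m
[38;2;9;9;14m[48;2;8;8;10m🬂[38;2;9;9;14m[48;2;8;8;10m🬂[38;2;9;9;14m[48;2;8;8;10m🬂[38;2;10;24;10m[48;2;8;8;10m🬁[38;2;10;24;10m[48;2;8;8;9m🬎[38;2;10;24;10m[48;2;8;8;9m🬎[38;2;10;24;10m[48;2;8;8;10m🬄[38;2;9;9;14m[48;2;8;8;10m🬂[38;2;9;9;14m[48;2;8;8;10m🬂[38;2;9;9;14m[48;2;8;8;10m🬂[0m
</frame>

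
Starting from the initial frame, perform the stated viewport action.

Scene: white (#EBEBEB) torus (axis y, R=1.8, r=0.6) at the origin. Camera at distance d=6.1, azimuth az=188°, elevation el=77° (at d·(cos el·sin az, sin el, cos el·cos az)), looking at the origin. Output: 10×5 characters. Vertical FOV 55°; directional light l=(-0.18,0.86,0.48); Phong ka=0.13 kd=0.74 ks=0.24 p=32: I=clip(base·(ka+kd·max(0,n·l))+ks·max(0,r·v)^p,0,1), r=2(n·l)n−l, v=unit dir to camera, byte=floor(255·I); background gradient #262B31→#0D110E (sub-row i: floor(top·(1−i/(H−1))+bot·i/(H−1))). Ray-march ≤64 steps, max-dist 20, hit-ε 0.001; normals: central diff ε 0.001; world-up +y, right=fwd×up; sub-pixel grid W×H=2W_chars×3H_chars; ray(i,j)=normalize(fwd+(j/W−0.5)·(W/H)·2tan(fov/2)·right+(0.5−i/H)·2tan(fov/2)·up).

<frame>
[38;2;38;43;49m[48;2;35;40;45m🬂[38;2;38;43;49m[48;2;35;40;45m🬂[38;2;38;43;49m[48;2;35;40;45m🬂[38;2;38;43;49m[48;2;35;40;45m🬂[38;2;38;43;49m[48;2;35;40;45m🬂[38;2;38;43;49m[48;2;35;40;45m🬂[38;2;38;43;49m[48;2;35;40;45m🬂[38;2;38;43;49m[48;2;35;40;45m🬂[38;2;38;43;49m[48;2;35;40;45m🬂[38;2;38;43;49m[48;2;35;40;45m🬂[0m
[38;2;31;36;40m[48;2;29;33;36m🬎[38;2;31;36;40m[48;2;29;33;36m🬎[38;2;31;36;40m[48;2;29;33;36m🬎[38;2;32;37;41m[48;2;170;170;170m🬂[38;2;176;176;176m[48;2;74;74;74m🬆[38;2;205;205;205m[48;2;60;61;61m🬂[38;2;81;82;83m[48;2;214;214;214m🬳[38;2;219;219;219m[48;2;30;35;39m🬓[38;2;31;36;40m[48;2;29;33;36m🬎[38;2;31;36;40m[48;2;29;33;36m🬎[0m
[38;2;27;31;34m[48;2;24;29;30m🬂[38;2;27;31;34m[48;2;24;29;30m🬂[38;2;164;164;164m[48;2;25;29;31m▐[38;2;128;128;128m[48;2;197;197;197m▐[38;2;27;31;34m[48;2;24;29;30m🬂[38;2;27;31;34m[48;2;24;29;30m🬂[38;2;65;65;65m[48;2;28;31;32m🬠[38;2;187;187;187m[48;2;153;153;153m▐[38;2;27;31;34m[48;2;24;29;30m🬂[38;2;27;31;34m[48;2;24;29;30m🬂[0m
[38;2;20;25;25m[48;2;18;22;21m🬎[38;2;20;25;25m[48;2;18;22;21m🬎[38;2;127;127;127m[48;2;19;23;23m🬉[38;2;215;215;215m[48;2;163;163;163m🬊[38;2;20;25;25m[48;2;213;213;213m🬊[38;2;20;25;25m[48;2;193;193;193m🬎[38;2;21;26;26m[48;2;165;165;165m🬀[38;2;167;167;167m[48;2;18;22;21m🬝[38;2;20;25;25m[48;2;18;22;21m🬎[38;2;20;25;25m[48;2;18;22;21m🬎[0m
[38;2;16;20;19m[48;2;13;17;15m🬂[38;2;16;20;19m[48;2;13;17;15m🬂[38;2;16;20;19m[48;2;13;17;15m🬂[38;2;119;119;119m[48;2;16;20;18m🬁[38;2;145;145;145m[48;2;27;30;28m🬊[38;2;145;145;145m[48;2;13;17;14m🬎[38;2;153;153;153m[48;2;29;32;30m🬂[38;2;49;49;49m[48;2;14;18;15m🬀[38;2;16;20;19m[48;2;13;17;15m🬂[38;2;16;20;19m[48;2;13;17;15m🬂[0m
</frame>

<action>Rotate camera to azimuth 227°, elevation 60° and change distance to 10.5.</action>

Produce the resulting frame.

<frame>
[38;2;38;43;49m[48;2;35;40;45m🬂[38;2;38;43;49m[48;2;35;40;45m🬂[38;2;38;43;49m[48;2;35;40;45m🬂[38;2;38;43;49m[48;2;35;40;45m🬂[38;2;38;43;49m[48;2;35;40;45m🬂[38;2;38;43;49m[48;2;35;40;45m🬂[38;2;38;43;49m[48;2;35;40;45m🬂[38;2;38;43;49m[48;2;35;40;45m🬂[38;2;38;43;49m[48;2;35;40;45m🬂[38;2;38;43;49m[48;2;35;40;45m🬂[0m
[38;2;31;36;40m[48;2;29;33;36m🬎[38;2;31;36;40m[48;2;29;33;36m🬎[38;2;31;36;40m[48;2;29;33;36m🬎[38;2;31;36;40m[48;2;29;33;36m🬎[38;2;30;35;39m[48;2;169;169;169m🬝[38;2;31;36;40m[48;2;186;186;186m🬎[38;2;31;36;40m[48;2;29;33;36m🬎[38;2;31;36;40m[48;2;29;33;36m🬎[38;2;31;36;40m[48;2;29;33;36m🬎[38;2;31;36;40m[48;2;29;33;36m🬎[0m
[38;2;27;31;34m[48;2;24;29;30m🬂[38;2;27;31;34m[48;2;24;29;30m🬂[38;2;27;31;34m[48;2;24;29;30m🬂[38;2;110;110;110m[48;2;25;30;32m🬦[38;2;180;180;180m[48;2;24;29;30m🬕[38;2;58;58;58m[48;2;27;31;31m🬁[38;2;59;61;62m[48;2;173;173;173m🬅[38;2;27;31;34m[48;2;24;29;30m🬂[38;2;27;31;34m[48;2;24;29;30m🬂[38;2;27;31;34m[48;2;24;29;30m🬂[0m
[38;2;20;25;25m[48;2;18;22;21m🬎[38;2;20;25;25m[48;2;18;22;21m🬎[38;2;20;25;25m[48;2;18;22;21m🬎[38;2;30;30;30m[48;2;19;23;23m🬁[38;2;153;153;153m[48;2;22;24;24m🬊[38;2;153;153;153m[48;2;18;22;21m🬎[38;2;230;230;230m[48;2;52;55;54m🬀[38;2;20;25;25m[48;2;18;22;21m🬎[38;2;20;25;25m[48;2;18;22;21m🬎[38;2;20;25;25m[48;2;18;22;21m🬎[0m
[38;2;16;20;19m[48;2;13;17;15m🬂[38;2;16;20;19m[48;2;13;17;15m🬂[38;2;16;20;19m[48;2;13;17;15m🬂[38;2;16;20;19m[48;2;13;17;15m🬂[38;2;16;20;19m[48;2;13;17;15m🬂[38;2;16;20;19m[48;2;13;17;15m🬂[38;2;16;20;19m[48;2;13;17;15m🬂[38;2;16;20;19m[48;2;13;17;15m🬂[38;2;16;20;19m[48;2;13;17;15m🬂[38;2;16;20;19m[48;2;13;17;15m🬂[0m
</frame>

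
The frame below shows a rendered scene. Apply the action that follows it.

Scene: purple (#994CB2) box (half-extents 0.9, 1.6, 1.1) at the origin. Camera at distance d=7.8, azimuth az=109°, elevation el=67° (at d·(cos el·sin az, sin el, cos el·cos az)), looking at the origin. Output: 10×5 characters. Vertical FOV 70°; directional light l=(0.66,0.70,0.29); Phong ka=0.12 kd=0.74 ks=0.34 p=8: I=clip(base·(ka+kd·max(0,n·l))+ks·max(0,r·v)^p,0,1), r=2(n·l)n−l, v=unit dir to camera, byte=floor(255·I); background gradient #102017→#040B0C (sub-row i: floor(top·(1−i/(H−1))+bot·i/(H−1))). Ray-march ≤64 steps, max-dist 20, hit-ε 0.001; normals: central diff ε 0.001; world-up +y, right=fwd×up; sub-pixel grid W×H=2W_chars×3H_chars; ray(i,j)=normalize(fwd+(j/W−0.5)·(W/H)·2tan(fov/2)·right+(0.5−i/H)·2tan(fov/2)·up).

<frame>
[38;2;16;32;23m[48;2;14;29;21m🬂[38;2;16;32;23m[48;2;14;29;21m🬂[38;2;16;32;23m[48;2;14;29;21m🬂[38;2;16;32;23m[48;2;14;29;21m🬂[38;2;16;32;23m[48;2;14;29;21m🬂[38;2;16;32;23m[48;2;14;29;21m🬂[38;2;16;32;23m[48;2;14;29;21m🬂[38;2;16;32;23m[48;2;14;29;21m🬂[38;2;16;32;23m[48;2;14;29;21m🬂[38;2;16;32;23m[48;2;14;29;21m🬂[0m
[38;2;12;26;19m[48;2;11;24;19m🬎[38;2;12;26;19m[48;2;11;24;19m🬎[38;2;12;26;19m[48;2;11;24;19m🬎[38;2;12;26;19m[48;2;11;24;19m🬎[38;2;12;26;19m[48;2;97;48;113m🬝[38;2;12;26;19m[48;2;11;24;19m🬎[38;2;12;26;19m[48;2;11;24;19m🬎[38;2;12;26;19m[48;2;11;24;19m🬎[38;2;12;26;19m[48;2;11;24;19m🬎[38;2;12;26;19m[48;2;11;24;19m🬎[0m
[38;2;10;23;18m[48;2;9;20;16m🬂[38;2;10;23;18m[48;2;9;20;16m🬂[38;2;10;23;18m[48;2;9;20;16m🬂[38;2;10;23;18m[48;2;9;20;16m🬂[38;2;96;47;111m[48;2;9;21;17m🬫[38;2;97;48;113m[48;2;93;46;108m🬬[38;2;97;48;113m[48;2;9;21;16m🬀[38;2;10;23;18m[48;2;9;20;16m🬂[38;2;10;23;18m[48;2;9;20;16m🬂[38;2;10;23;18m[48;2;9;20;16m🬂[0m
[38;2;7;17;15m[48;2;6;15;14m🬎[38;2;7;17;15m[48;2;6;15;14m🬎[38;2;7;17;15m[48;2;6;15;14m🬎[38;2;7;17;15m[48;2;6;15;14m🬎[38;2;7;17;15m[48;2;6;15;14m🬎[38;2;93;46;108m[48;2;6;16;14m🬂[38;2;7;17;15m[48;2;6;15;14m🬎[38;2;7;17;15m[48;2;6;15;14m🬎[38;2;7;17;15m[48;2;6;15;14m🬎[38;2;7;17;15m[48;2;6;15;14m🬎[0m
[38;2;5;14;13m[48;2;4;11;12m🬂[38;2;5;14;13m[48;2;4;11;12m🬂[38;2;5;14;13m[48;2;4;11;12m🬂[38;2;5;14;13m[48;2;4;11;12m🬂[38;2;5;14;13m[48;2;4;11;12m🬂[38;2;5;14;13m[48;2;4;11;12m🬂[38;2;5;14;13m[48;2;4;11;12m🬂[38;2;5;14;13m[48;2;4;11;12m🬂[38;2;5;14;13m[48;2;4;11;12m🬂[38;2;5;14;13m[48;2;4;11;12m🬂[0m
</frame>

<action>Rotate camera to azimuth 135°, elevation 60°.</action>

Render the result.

<frame>
[38;2;16;32;23m[48;2;14;29;21m🬂[38;2;16;32;23m[48;2;14;29;21m🬂[38;2;16;32;23m[48;2;14;29;21m🬂[38;2;16;32;23m[48;2;14;29;21m🬂[38;2;16;32;23m[48;2;14;29;21m🬂[38;2;16;32;23m[48;2;14;29;21m🬂[38;2;16;32;23m[48;2;14;29;21m🬂[38;2;16;32;23m[48;2;14;29;21m🬂[38;2;16;32;23m[48;2;14;29;21m🬂[38;2;16;32;23m[48;2;14;29;21m🬂[0m
[38;2;12;26;19m[48;2;11;24;19m🬎[38;2;12;26;19m[48;2;11;24;19m🬎[38;2;12;26;19m[48;2;11;24;19m🬎[38;2;12;26;19m[48;2;11;24;19m🬎[38;2;12;26;19m[48;2;11;24;19m🬎[38;2;97;48;113m[48;2;12;26;19m🬏[38;2;12;26;19m[48;2;11;24;19m🬎[38;2;12;26;19m[48;2;11;24;19m🬎[38;2;12;26;19m[48;2;11;24;19m🬎[38;2;12;26;19m[48;2;11;24;19m🬎[0m
[38;2;10;23;18m[48;2;9;20;16m🬂[38;2;10;23;18m[48;2;9;20;16m🬂[38;2;10;23;18m[48;2;9;20;16m🬂[38;2;10;23;18m[48;2;9;20;16m🬂[38;2;95;47;111m[48;2;9;20;16m🬬[38;2;97;48;113m[48;2;18;9;21m🬝[38;2;9;21;17m[48;2;18;9;21m🬸[38;2;10;23;18m[48;2;9;20;16m🬂[38;2;10;23;18m[48;2;9;20;16m🬂[38;2;10;23;18m[48;2;9;20;16m🬂[0m
[38;2;7;17;15m[48;2;6;15;14m🬎[38;2;7;17;15m[48;2;6;15;14m🬎[38;2;7;17;15m[48;2;6;15;14m🬎[38;2;7;17;15m[48;2;6;15;14m🬎[38;2;7;17;15m[48;2;6;15;14m🬎[38;2;93;46;108m[48;2;8;14;15m🬀[38;2;7;17;15m[48;2;6;15;14m🬎[38;2;7;17;15m[48;2;6;15;14m🬎[38;2;7;17;15m[48;2;6;15;14m🬎[38;2;7;17;15m[48;2;6;15;14m🬎[0m
[38;2;5;14;13m[48;2;4;11;12m🬂[38;2;5;14;13m[48;2;4;11;12m🬂[38;2;5;14;13m[48;2;4;11;12m🬂[38;2;5;14;13m[48;2;4;11;12m🬂[38;2;5;14;13m[48;2;4;11;12m🬂[38;2;5;14;13m[48;2;4;11;12m🬂[38;2;5;14;13m[48;2;4;11;12m🬂[38;2;5;14;13m[48;2;4;11;12m🬂[38;2;5;14;13m[48;2;4;11;12m🬂[38;2;5;14;13m[48;2;4;11;12m🬂[0m
</frame>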